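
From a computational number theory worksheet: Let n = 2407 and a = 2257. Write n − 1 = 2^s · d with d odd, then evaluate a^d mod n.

1096

n − 1 = 2406 = 2^1 · 1203, so s = 1 and d = 1203.
Repeated squaring mod 2407: 2257^1 ≡ 2257, 2257^2 ≡ 837, 2257^4 ≡ 132, 2257^8 ≡ 575, 2257^16 ≡ 866, 2257^32 ≡ 1379, 2257^64 ≡ 111, 2257^128 ≡ 286, 2257^256 ≡ 2365, 2257^512 ≡ 1764, 2257^1024 ≡ 1852.
1203 = 1024 + 128 + 32 + 16 + 2 + 1, so 2257^1203 ≡ 1852·286·1379·866·837·2257 ≡ 1096 (mod 2407).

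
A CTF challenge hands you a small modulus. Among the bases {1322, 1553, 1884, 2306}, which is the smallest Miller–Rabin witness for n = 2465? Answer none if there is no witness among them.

n − 1 = 2464 = 2^5 · 77, so s = 5 and d = 77.
Base 1322: x_0 = 1322^77 mod 2465 = 1322. x_0 is neither 1 nor 2464, so continue squaring. x_1 = 1322^2 mod 2465 = 2464. x_1 ≡ −1, so 1322 is not a witness.
Base 1553: x_0 = 1553^77 mod 2465 = 2118. x_0 is neither 1 nor 2464, so continue squaring. x_1 = 2118^2 mod 2465 = 2089. x_2 = 2089^2 mod 2465 = 871. x_3 = 871^2 mod 2465 = 1886. x_4 = 1886^2 mod 2465 = 1. x_4 = 1 but x_3 ≠ ±1, a nontrivial square root of 1 — 1553 is a witness and 2465 is composite.
Base 1884: x_0 = 1884^77 mod 2465 = 1739. x_0 is neither 1 nor 2464, so continue squaring. x_1 = 1739^2 mod 2465 = 2031. x_2 = 2031^2 mod 2465 = 1016. x_3 = 1016^2 mod 2465 = 1886. x_4 = 1886^2 mod 2465 = 1. x_4 = 1 but x_3 ≠ ±1, a nontrivial square root of 1 — 1884 is a witness and 2465 is composite.
Base 2306: x_0 = 2306^77 mod 2465 = 41. x_0 is neither 1 nor 2464, so continue squaring. x_1 = 41^2 mod 2465 = 1681. x_2 = 1681^2 mod 2465 = 871. x_3 = 871^2 mod 2465 = 1886. x_4 = 1886^2 mod 2465 = 1. x_4 = 1 but x_3 ≠ ±1, a nontrivial square root of 1 — 2306 is a witness and 2465 is composite.
The smallest witness among the given bases is 1553.

1553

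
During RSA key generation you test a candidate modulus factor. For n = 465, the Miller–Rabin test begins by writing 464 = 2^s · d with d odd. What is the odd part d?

29

Halving: 464 → 232 → 116 → 58 → 29; 29 is odd.
So 464 = 2^4 · 29.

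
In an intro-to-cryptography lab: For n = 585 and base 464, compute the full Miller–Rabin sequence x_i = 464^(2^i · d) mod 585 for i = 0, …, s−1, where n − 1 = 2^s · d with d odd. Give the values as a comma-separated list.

n − 1 = 584 = 2^3 · 73, so s = 3 and d = 73.
x_0 = 464^73 mod 585 = 464.
x_1 = 464^2 mod 585 = 16.
x_2 = 16^2 mod 585 = 256.

464, 16, 256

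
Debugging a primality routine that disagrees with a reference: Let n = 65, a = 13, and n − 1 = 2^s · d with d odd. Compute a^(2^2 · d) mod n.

n − 1 = 64 = 2^6 · 1, so s = 6 and d = 1.
x_0 = 13^1 mod 65 = 13.
x_1 = 13^2 mod 65 = 39.
x_2 = 39^2 mod 65 = 26.

26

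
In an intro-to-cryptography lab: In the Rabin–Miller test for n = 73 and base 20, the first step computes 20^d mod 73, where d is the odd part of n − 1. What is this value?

10

n − 1 = 72 = 2^3 · 9, so s = 3 and d = 9.
20^9 mod 73 = 10.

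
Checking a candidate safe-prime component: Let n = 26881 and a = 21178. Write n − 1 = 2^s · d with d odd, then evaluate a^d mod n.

13134

n − 1 = 26880 = 2^8 · 105, so s = 8 and d = 105.
Repeated squaring mod 26881: 21178^1 ≡ 21178, 21178^2 ≡ 25080, 21178^4 ≡ 17881, 21178^8 ≡ 7547, 21178^16 ≡ 23251, 21178^32 ≡ 5210, 21178^64 ≡ 21171.
105 = 64 + 32 + 8 + 1, so 21178^105 ≡ 21171·5210·7547·21178 ≡ 13134 (mod 26881).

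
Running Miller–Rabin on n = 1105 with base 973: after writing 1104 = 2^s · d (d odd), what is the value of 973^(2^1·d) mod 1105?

n − 1 = 1104 = 2^4 · 69, so s = 4 and d = 69.
Repeated squaring mod 1105: 973^1 ≡ 973, 973^2 ≡ 849, 973^4 ≡ 341, 973^8 ≡ 256, 973^16 ≡ 341, 973^32 ≡ 256, 973^64 ≡ 341.
69 = 64 + 4 + 1, so 973^69 ≡ 341·341·973 ≡ 463 (mod 1105).
x_0 = 463.
x_1 = 463^2 mod 1105 = 1104.

1104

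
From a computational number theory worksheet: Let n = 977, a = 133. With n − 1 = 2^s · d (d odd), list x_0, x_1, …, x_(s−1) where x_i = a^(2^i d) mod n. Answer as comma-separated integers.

n − 1 = 976 = 2^4 · 61, so s = 4 and d = 61.
x_0 = 133^61 mod 977 = 897.
x_1 = 897^2 mod 977 = 538.
x_2 = 538^2 mod 977 = 252.
x_3 = 252^2 mod 977 = 976.

897, 538, 252, 976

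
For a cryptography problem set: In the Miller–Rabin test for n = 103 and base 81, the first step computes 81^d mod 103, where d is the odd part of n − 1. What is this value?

1

n − 1 = 102 = 2^1 · 51, so s = 1 and d = 51.
81^51 mod 103 = 1.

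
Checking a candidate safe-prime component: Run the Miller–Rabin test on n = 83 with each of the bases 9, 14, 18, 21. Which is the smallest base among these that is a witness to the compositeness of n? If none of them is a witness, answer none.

n − 1 = 82 = 2^1 · 41, so s = 1 and d = 41.
Base 9: x_0 = 9^41 mod 83 = 1. x_0 = 1, so 9 is not a witness.
Base 14: x_0 = 14^41 mod 83 = 82. x_0 = 82 ≡ −1, so 14 is not a witness.
Base 18: x_0 = 18^41 mod 83 = 82. x_0 = 82 ≡ −1, so 18 is not a witness.
Base 21: x_0 = 21^41 mod 83 = 1. x_0 = 1, so 21 is not a witness.
No listed base is a witness for 83.

none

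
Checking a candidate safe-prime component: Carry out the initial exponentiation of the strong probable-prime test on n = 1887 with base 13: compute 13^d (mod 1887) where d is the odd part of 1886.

n − 1 = 1886 = 2^1 · 943, so s = 1 and d = 943.
13^943 mod 1887 = 106.

106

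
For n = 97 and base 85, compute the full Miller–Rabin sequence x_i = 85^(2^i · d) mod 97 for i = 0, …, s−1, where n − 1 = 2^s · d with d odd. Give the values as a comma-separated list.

18, 33, 22, 96, 1

n − 1 = 96 = 2^5 · 3, so s = 5 and d = 3.
x_0 = 85^3 mod 97 = 18.
x_1 = 18^2 mod 97 = 33.
x_2 = 33^2 mod 97 = 22.
x_3 = 22^2 mod 97 = 96.
x_4 = 96^2 mod 97 = 1.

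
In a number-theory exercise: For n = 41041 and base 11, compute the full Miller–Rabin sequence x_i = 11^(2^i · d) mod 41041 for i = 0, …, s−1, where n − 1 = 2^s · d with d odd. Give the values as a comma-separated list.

n − 1 = 41040 = 2^4 · 2565, so s = 4 and d = 2565.
x_0 = 11^2565 mod 41041 = 4103.
x_1 = 4103^2 mod 41041 = 7799.
x_2 = 7799^2 mod 41041 = 1639.
x_3 = 1639^2 mod 41041 = 18656.

4103, 7799, 1639, 18656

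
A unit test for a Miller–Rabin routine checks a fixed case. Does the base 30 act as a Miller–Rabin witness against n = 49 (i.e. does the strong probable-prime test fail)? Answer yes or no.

no

n − 1 = 48 = 2^4 · 3, so s = 4 and d = 3.
x_0 = 30^3 mod 49 = 1.
x_0 = 1, so 30 is not a witness.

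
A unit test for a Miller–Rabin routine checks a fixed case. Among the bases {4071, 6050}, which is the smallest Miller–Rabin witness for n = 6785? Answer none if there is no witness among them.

4071

n − 1 = 6784 = 2^7 · 53, so s = 7 and d = 53.
Base 4071: x_0 = 4071^53 mod 6785 = 4071. x_0 is neither 1 nor 6784, so continue squaring. x_1 = 4071^2 mod 6785 = 4071. x_2 = 4071^2 mod 6785 = 4071. x_3 = 4071^2 mod 6785 = 4071. x_4 = 4071^2 mod 6785 = 4071. x_5 = 4071^2 mod 6785 = 4071. x_6 = 4071^2 mod 6785 = 4071. Reached i = s−1 = 6 without hitting −1: 4071 is a Miller–Rabin witness and 6785 is composite.
Base 6050: x_0 = 6050^53 mod 6785 = 1105. x_0 is neither 1 nor 6784, so continue squaring. x_1 = 1105^2 mod 6785 = 6510. x_2 = 6510^2 mod 6785 = 990. x_3 = 990^2 mod 6785 = 3060. x_4 = 3060^2 mod 6785 = 300. x_5 = 300^2 mod 6785 = 1795. x_6 = 1795^2 mod 6785 = 5935. Reached i = s−1 = 6 without hitting −1: 6050 is a Miller–Rabin witness and 6785 is composite.
The smallest witness among the given bases is 4071.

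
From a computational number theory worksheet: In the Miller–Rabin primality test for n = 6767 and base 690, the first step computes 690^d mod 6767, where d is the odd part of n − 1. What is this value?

n − 1 = 6766 = 2^1 · 3383, so s = 1 and d = 3383.
Repeated squaring mod 6767: 690^1 ≡ 690, 690^2 ≡ 2410, 690^4 ≡ 2014, 690^8 ≡ 2763, 690^16 ≡ 993, 690^32 ≡ 4834, 690^64 ≡ 1105, 690^128 ≡ 2965, 690^256 ≡ 892, 690^512 ≡ 3925, 690^1024 ≡ 3933, 690^2048 ≡ 5894.
3383 = 2048 + 1024 + 256 + 32 + 16 + 4 + 2 + 1, so 690^3383 ≡ 5894·3933·892·4834·993·2014·2410·690 ≡ 5187 (mod 6767).

5187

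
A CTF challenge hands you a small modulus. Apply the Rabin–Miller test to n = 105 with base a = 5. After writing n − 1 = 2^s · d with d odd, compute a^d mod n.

5

n − 1 = 104 = 2^3 · 13, so s = 3 and d = 13.
5^13 mod 105 = 5.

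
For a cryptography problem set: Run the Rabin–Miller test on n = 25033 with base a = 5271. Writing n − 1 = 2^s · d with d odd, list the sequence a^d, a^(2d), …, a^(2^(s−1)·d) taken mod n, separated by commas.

n − 1 = 25032 = 2^3 · 3129, so s = 3 and d = 3129.
x_0 = 5271^3129 mod 25033 = 10871.
x_1 = 10871^2 mod 25033 = 22881.
x_2 = 22881^2 mod 25033 = 25032.

10871, 22881, 25032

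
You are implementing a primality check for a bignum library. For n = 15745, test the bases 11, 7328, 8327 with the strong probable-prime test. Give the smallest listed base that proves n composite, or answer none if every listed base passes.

11

n − 1 = 15744 = 2^7 · 123, so s = 7 and d = 123.
Base 11: x_0 = 11^123 mod 15745 = 176. x_0 is neither 1 nor 15744, so continue squaring. x_1 = 176^2 mod 15745 = 15231. x_2 = 15231^2 mod 15745 = 12276. x_3 = 12276^2 mod 15745 = 4781. x_4 = 4781^2 mod 15745 = 11966. x_5 = 11966^2 mod 15745 = 126. x_6 = 126^2 mod 15745 = 131. Reached i = s−1 = 6 without hitting −1: 11 is a Miller–Rabin witness and 15745 is composite.
Base 7328: x_0 = 7328^123 mod 15745 = 3037. x_0 is neither 1 nor 15744, so continue squaring. x_1 = 3037^2 mod 15745 = 12544. x_2 = 12544^2 mod 15745 = 12151. x_3 = 12151^2 mod 15745 = 5936. x_4 = 5936^2 mod 15745 = 14531. x_5 = 14531^2 mod 15745 = 9511. x_6 = 9511^2 mod 15745 = 4096. Reached i = s−1 = 6 without hitting −1: 7328 is a Miller–Rabin witness and 15745 is composite.
Base 8327: x_0 = 8327^123 mod 15745 = 7193. x_0 is neither 1 nor 15744, so continue squaring. x_1 = 7193^2 mod 15745 = 1179. x_2 = 1179^2 mod 15745 = 4481. x_3 = 4481^2 mod 15745 = 4486. x_4 = 4486^2 mod 15745 = 2086. x_5 = 2086^2 mod 15745 = 5776. x_6 = 5776^2 mod 15745 = 14266. Reached i = s−1 = 6 without hitting −1: 8327 is a Miller–Rabin witness and 15745 is composite.
The smallest witness among the given bases is 11.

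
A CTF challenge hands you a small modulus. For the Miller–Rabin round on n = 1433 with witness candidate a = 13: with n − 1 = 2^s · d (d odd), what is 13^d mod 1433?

1432

n − 1 = 1432 = 2^3 · 179, so s = 3 and d = 179.
13^179 mod 1433 = 1432.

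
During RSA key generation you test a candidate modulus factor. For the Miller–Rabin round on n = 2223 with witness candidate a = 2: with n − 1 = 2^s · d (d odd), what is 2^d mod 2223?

1181

n − 1 = 2222 = 2^1 · 1111, so s = 1 and d = 1111.
2^1111 mod 2223 = 1181.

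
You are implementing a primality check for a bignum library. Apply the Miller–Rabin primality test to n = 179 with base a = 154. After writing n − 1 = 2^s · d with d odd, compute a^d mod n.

178

n − 1 = 178 = 2^1 · 89, so s = 1 and d = 89.
154^89 mod 179 = 178.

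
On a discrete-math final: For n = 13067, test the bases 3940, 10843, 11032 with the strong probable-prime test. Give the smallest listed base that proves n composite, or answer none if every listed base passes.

n − 1 = 13066 = 2^1 · 6533, so s = 1 and d = 6533.
Base 3940: x_0 = 3940^6533 mod 13067 = 3175. x_0 ∉ {1, 13066} and s = 1, so 3940 is a Miller–Rabin witness and 13067 is composite.
Base 10843: x_0 = 10843^6533 mod 13067 = 1128. x_0 ∉ {1, 13066} and s = 1, so 10843 is a Miller–Rabin witness and 13067 is composite.
Base 11032: x_0 = 11032^6533 mod 13067 = 12256. x_0 ∉ {1, 13066} and s = 1, so 11032 is a Miller–Rabin witness and 13067 is composite.
The smallest witness among the given bases is 3940.

3940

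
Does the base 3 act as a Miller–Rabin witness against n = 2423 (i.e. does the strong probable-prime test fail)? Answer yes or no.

no

n − 1 = 2422 = 2^1 · 1211, so s = 1 and d = 1211.
x_0 = 3^1211 mod 2423 = 1.
x_0 = 1, so 3 is not a witness.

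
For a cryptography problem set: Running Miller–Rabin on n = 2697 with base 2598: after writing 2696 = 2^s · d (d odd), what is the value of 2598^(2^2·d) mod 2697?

552

n − 1 = 2696 = 2^3 · 337, so s = 3 and d = 337.
Repeated squaring mod 2697: 2598^1 ≡ 2598, 2598^2 ≡ 1710, 2598^4 ≡ 552, 2598^8 ≡ 2640, 2598^16 ≡ 552, 2598^32 ≡ 2640, 2598^64 ≡ 552, 2598^128 ≡ 2640, 2598^256 ≡ 552.
337 = 256 + 64 + 16 + 1, so 2598^337 ≡ 552·552·552·2598 ≡ 2598 (mod 2697).
x_0 = 2598.
x_1 = 2598^2 mod 2697 = 1710.
x_2 = 1710^2 mod 2697 = 552.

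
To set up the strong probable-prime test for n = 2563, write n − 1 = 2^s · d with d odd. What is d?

Halving: 2562 → 1281; 1281 is odd.
So 2562 = 2^1 · 1281.

1281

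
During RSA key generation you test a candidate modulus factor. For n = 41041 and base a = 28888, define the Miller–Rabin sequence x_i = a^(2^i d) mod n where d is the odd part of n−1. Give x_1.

n − 1 = 41040 = 2^4 · 2565, so s = 4 and d = 2565.
x_0 = 28888^2565 mod 41041 = 15553.
x_1 = 15553^2 mod 41041 = 155.

155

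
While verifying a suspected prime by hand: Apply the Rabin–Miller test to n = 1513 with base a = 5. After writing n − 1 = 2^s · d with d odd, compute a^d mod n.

1108

n − 1 = 1512 = 2^3 · 189, so s = 3 and d = 189.
By repeated squaring, 5^189 ≡ 1108 (mod 1513).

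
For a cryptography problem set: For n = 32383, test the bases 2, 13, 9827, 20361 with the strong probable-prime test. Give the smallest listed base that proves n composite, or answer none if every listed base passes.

n − 1 = 32382 = 2^1 · 16191, so s = 1 and d = 16191.
Base 2: x_0 = 2^16191 mod 32383 = 22537. x_0 ∉ {1, 32382} and s = 1, so 2 is a Miller–Rabin witness and 32383 is composite.
Base 13: x_0 = 13^16191 mod 32383 = 12766. x_0 ∉ {1, 32382} and s = 1, so 13 is a Miller–Rabin witness and 32383 is composite.
Base 9827: x_0 = 9827^16191 mod 32383 = 13454. x_0 ∉ {1, 32382} and s = 1, so 9827 is a Miller–Rabin witness and 32383 is composite.
Base 20361: x_0 = 20361^16191 mod 32383 = 15731. x_0 ∉ {1, 32382} and s = 1, so 20361 is a Miller–Rabin witness and 32383 is composite.
The smallest witness among the given bases is 2.

2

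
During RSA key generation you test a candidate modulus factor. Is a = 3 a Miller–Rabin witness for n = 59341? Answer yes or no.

no

n − 1 = 59340 = 2^2 · 14835, so s = 2 and d = 14835.
x_0 = 3^14835 mod 59341 = 1.
x_0 = 1, so 3 is not a witness.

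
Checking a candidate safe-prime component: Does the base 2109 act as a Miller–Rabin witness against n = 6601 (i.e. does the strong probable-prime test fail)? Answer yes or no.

n − 1 = 6600 = 2^3 · 825, so s = 3 and d = 825.
By repeated squaring, 2109^825 ≡ 1 (mod 6601).
x_0 = 2109^825 mod 6601 = 1.
x_0 = 1, so 2109 is not a witness.

no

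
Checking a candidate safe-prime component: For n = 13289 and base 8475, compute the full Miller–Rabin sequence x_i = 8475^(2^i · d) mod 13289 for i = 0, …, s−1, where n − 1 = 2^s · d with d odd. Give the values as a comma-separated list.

n − 1 = 13288 = 2^3 · 1661, so s = 3 and d = 1661.
x_0 = 8475^1661 mod 13289 = 8501.
x_1 = 8501^2 mod 13289 = 1419.
x_2 = 1419^2 mod 13289 = 6922.

8501, 1419, 6922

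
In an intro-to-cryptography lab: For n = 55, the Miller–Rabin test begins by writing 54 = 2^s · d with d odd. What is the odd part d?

27

Halving: 54 → 27; 27 is odd.
So 54 = 2^1 · 27.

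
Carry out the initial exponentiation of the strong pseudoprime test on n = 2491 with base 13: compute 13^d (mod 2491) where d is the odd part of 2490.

2056

n − 1 = 2490 = 2^1 · 1245, so s = 1 and d = 1245.
Repeated squaring mod 2491: 13^1 ≡ 13, 13^2 ≡ 169, 13^4 ≡ 1160, 13^8 ≡ 460, 13^16 ≡ 2356, 13^32 ≡ 788, 13^64 ≡ 685, 13^128 ≡ 917, 13^256 ≡ 1422, 13^512 ≡ 1883, 13^1024 ≡ 996.
1245 = 1024 + 128 + 64 + 16 + 8 + 4 + 1, so 13^1245 ≡ 996·917·685·2356·460·1160·13 ≡ 2056 (mod 2491).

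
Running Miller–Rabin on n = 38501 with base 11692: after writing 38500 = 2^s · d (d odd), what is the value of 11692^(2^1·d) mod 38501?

n − 1 = 38500 = 2^2 · 9625, so s = 2 and d = 9625.
x_0 = 11692^9625 mod 38501 = 6282.
x_1 = 6282^2 mod 38501 = 38500.

38500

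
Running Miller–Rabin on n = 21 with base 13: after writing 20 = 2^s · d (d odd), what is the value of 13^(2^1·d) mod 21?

n − 1 = 20 = 2^2 · 5, so s = 2 and d = 5.
x_0 = 13^5 mod 21 = 13.
x_1 = 13^2 mod 21 = 1.

1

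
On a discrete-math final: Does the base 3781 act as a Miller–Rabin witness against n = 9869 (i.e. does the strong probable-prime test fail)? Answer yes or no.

yes

n − 1 = 9868 = 2^2 · 2467, so s = 2 and d = 2467.
Repeated squaring mod 9869: 3781^1 ≡ 3781, 3781^2 ≡ 5649, 3781^4 ≡ 4724, 3781^8 ≡ 2367, 3781^16 ≡ 6966, 3781^32 ≡ 9152, 3781^64 ≡ 901, 3781^128 ≡ 2543, 3781^256 ≡ 2654, 3781^512 ≡ 7119, 3781^1024 ≡ 2846, 3781^2048 ≡ 7136.
2467 = 2048 + 256 + 128 + 32 + 2 + 1, so 3781^2467 ≡ 7136·2654·2543·9152·5649·3781 ≡ 3623 (mod 9869).
x_0 = 3781^2467 mod 9869 = 3623.
x_0 is neither 1 nor 9868, so continue squaring.
x_1 = 3623^2 mod 9869 = 359.
Reached i = s−1 = 1 without hitting −1: 3781 is a Miller–Rabin witness and 9869 is composite.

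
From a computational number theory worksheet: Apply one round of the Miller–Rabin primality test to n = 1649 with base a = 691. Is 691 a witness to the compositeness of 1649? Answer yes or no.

no

n − 1 = 1648 = 2^4 · 103, so s = 4 and d = 103.
Repeated squaring mod 1649: 691^1 ≡ 691, 691^2 ≡ 920, 691^4 ≡ 463, 691^8 ≡ 1648, 691^16 ≡ 1, 691^32 ≡ 1, 691^64 ≡ 1.
103 = 64 + 32 + 4 + 2 + 1, so 691^103 ≡ 1·1·463·920·691 ≡ 105 (mod 1649).
x_0 = 691^103 mod 1649 = 105.
x_0 is neither 1 nor 1648, so continue squaring.
x_1 = 105^2 mod 1649 = 1131.
x_2 = 1131^2 mod 1649 = 1186.
x_3 = 1186^2 mod 1649 = 1648.
x_3 ≡ −1, so 691 is not a witness.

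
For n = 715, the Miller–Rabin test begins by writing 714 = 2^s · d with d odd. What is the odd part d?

Halving: 714 → 357; 357 is odd.
So 714 = 2^1 · 357.

357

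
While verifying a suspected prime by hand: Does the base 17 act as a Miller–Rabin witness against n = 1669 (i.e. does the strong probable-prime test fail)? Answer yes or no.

no

n − 1 = 1668 = 2^2 · 417, so s = 2 and d = 417.
x_0 = 17^417 mod 1669 = 220.
x_0 is neither 1 nor 1668, so continue squaring.
x_1 = 220^2 mod 1669 = 1668.
x_1 ≡ −1, so 17 is not a witness.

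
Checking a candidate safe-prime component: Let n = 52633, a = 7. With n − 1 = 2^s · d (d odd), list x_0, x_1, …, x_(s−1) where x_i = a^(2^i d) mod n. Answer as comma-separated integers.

n − 1 = 52632 = 2^3 · 6579, so s = 3 and d = 6579.
x_0 = 7^6579 mod 52633 = 17717.
x_1 = 17717^2 mod 52633 = 41510.
x_2 = 41510^2 mod 52633 = 33579.

17717, 41510, 33579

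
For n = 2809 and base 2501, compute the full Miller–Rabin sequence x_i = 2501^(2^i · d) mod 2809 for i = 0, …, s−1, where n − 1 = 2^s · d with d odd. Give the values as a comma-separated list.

n − 1 = 2808 = 2^3 · 351, so s = 3 and d = 351.
x_0 = 2501^351 mod 2809 = 2121.
x_1 = 2121^2 mod 2809 = 1432.
x_2 = 1432^2 mod 2809 = 54.

2121, 1432, 54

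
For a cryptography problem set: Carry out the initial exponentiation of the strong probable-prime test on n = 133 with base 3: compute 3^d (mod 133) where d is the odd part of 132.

69

n − 1 = 132 = 2^2 · 33, so s = 2 and d = 33.
3^33 mod 133 = 69.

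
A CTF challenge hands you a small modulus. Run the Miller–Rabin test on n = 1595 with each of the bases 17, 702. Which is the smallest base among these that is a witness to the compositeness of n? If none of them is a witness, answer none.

n − 1 = 1594 = 2^1 · 797, so s = 1 and d = 797.
Base 17: x_0 = 17^797 mod 1595 = 162. x_0 ∉ {1, 1594} and s = 1, so 17 is a Miller–Rabin witness and 1595 is composite.
Base 702: x_0 = 702^797 mod 1595 = 92. x_0 ∉ {1, 1594} and s = 1, so 702 is a Miller–Rabin witness and 1595 is composite.
The smallest witness among the given bases is 17.

17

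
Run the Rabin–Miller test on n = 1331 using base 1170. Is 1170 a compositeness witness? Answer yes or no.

n − 1 = 1330 = 2^1 · 665, so s = 1 and d = 665.
x_0 = 1170^665 mod 1331 = 1.
x_0 = 1, so 1170 is not a witness.

no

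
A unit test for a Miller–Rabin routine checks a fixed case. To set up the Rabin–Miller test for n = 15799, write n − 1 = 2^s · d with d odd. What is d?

Halving: 15798 → 7899; 7899 is odd.
So 15798 = 2^1 · 7899.

7899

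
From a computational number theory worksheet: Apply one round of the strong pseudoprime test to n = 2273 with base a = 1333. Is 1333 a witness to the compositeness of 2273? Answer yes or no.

no

n − 1 = 2272 = 2^5 · 71, so s = 5 and d = 71.
x_0 = 1333^71 mod 2273 = 980.
x_0 is neither 1 nor 2272, so continue squaring.
x_1 = 980^2 mod 2273 = 1194.
x_2 = 1194^2 mod 2273 = 465.
x_3 = 465^2 mod 2273 = 290.
x_4 = 290^2 mod 2273 = 2272.
x_4 ≡ −1, so 1333 is not a witness.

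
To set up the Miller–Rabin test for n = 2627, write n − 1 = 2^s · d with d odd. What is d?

Halving: 2626 → 1313; 1313 is odd.
So 2626 = 2^1 · 1313.

1313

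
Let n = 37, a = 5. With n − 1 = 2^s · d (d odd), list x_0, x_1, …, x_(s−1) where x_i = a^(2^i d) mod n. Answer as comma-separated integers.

6, 36

n − 1 = 36 = 2^2 · 9, so s = 2 and d = 9.
x_0 = 5^9 mod 37 = 6.
x_1 = 6^2 mod 37 = 36.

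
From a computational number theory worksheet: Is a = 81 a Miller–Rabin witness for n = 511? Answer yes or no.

no

n − 1 = 510 = 2^1 · 255, so s = 1 and d = 255.
x_0 = 81^255 mod 511 = 1.
x_0 = 1, so 81 is not a witness.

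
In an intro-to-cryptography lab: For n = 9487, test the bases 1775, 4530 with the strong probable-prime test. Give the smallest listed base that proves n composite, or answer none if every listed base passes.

n − 1 = 9486 = 2^1 · 4743, so s = 1 and d = 4743.
Base 1775: x_0 = 1775^4743 mod 9487 = 6427. x_0 ∉ {1, 9486} and s = 1, so 1775 is a Miller–Rabin witness and 9487 is composite.
Base 4530: x_0 = 4530^4743 mod 9487 = 506. x_0 ∉ {1, 9486} and s = 1, so 4530 is a Miller–Rabin witness and 9487 is composite.
The smallest witness among the given bases is 1775.

1775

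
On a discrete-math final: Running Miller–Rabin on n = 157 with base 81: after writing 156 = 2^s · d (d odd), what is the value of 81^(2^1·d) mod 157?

1

n − 1 = 156 = 2^2 · 39, so s = 2 and d = 39.
x_0 = 81^39 mod 157 = 1.
x_1 = 1^2 mod 157 = 1.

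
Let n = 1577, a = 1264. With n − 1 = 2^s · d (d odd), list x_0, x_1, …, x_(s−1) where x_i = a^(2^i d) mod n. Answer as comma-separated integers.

n − 1 = 1576 = 2^3 · 197, so s = 3 and d = 197.
x_0 = 1264^197 mod 1577 = 439.
x_1 = 439^2 mod 1577 = 327.
x_2 = 327^2 mod 1577 = 1270.

439, 327, 1270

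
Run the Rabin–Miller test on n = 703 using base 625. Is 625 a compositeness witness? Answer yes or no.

no

n − 1 = 702 = 2^1 · 351, so s = 1 and d = 351.
Repeated squaring mod 703: 625^1 ≡ 625, 625^2 ≡ 460, 625^4 ≡ 700, 625^8 ≡ 9, 625^16 ≡ 81, 625^32 ≡ 234, 625^64 ≡ 625, 625^128 ≡ 460, 625^256 ≡ 700.
351 = 256 + 64 + 16 + 8 + 4 + 2 + 1, so 625^351 ≡ 700·625·81·9·700·460·625 ≡ 1 (mod 703).
x_0 = 625^351 mod 703 = 1.
x_0 = 1, so 625 is not a witness.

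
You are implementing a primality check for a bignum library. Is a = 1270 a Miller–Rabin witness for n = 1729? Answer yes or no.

n − 1 = 1728 = 2^6 · 27, so s = 6 and d = 27.
Repeated squaring mod 1729: 1270^1 ≡ 1270, 1270^2 ≡ 1472, 1270^4 ≡ 347, 1270^8 ≡ 1108, 1270^16 ≡ 74.
27 = 16 + 8 + 2 + 1, so 1270^27 ≡ 74·1108·1472·1270 ≡ 1483 (mod 1729).
x_0 = 1270^27 mod 1729 = 1483.
x_0 is neither 1 nor 1728, so continue squaring.
x_1 = 1483^2 mod 1729 = 1.
x_1 = 1 but x_0 ≠ ±1, a nontrivial square root of 1 — 1270 is a witness and 1729 is composite.

yes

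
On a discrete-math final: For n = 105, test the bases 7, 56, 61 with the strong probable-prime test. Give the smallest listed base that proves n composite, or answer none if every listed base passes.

7

n − 1 = 104 = 2^3 · 13, so s = 3 and d = 13.
Base 7: x_0 = 7^13 mod 105 = 7. x_0 is neither 1 nor 104, so continue squaring. x_1 = 7^2 mod 105 = 49. x_2 = 49^2 mod 105 = 91. Reached i = s−1 = 2 without hitting −1: 7 is a Miller–Rabin witness and 105 is composite.
Base 56: x_0 = 56^13 mod 105 = 56. x_0 is neither 1 nor 104, so continue squaring. x_1 = 56^2 mod 105 = 91. x_2 = 91^2 mod 105 = 91. Reached i = s−1 = 2 without hitting −1: 56 is a Miller–Rabin witness and 105 is composite.
Base 61: x_0 = 61^13 mod 105 = 61. x_0 is neither 1 nor 104, so continue squaring. x_1 = 61^2 mod 105 = 46. x_2 = 46^2 mod 105 = 16. Reached i = s−1 = 2 without hitting −1: 61 is a Miller–Rabin witness and 105 is composite.
The smallest witness among the given bases is 7.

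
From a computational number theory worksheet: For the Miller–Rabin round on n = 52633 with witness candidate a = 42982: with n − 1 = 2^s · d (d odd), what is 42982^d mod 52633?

n − 1 = 52632 = 2^3 · 6579, so s = 3 and d = 6579.
42982^6579 mod 52633 = 25852.

25852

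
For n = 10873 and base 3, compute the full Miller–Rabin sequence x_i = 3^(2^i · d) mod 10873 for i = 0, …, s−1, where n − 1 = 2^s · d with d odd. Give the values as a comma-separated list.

n − 1 = 10872 = 2^3 · 1359, so s = 3 and d = 1359.
x_0 = 3^1359 mod 10873 = 9278.
x_1 = 9278^2 mod 10873 = 10616.
x_2 = 10616^2 mod 10873 = 811.

9278, 10616, 811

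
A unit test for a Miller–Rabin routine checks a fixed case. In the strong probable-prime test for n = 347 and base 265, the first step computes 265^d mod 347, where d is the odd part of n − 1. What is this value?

346

n − 1 = 346 = 2^1 · 173, so s = 1 and d = 173.
265^173 mod 347 = 346.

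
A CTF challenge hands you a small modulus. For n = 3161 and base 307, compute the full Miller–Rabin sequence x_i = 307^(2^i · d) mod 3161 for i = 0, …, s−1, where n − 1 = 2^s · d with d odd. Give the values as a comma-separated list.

n − 1 = 3160 = 2^3 · 395, so s = 3 and d = 395.
x_0 = 307^395 mod 3161 = 679.
x_1 = 679^2 mod 3161 = 2696.
x_2 = 2696^2 mod 3161 = 1277.

679, 2696, 1277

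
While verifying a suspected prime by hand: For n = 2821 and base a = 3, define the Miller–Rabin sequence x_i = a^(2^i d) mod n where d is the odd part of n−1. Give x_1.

n − 1 = 2820 = 2^2 · 705, so s = 2 and d = 705.
x_0 = 3^705 mod 2821 = 1301.
x_1 = 1301^2 mod 2821 = 1.

1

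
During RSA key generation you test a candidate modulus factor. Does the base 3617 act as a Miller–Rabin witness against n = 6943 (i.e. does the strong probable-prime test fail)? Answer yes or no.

no

n − 1 = 6942 = 2^1 · 3471, so s = 1 and d = 3471.
x_0 = 3617^3471 mod 6943 = 1.
x_0 = 1, so 3617 is not a witness.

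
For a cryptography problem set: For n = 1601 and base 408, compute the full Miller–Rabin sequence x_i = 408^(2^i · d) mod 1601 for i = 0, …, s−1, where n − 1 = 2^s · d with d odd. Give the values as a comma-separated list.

n − 1 = 1600 = 2^6 · 25, so s = 6 and d = 25.
x_0 = 408^25 mod 1601 = 408.
x_1 = 408^2 mod 1601 = 1561.
x_2 = 1561^2 mod 1601 = 1600.
x_3 = 1600^2 mod 1601 = 1.
x_4 = 1^2 mod 1601 = 1.
x_5 = 1^2 mod 1601 = 1.

408, 1561, 1600, 1, 1, 1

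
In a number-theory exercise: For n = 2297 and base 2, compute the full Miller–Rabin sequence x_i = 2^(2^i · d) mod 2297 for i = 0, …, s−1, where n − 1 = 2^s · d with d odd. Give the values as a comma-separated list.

n − 1 = 2296 = 2^3 · 287, so s = 3 and d = 287.
x_0 = 2^287 mod 2297 = 1932.
x_1 = 1932^2 mod 2297 = 2296.
x_2 = 2296^2 mod 2297 = 1.

1932, 2296, 1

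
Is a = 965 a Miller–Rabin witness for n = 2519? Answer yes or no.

yes

n − 1 = 2518 = 2^1 · 1259, so s = 1 and d = 1259.
x_0 = 965^1259 mod 2519 = 1459.
x_0 ∉ {1, 2518} and s = 1, so 965 is a Miller–Rabin witness and 2519 is composite.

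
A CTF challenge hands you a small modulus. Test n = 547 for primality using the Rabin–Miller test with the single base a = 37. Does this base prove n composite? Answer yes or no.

no

n − 1 = 546 = 2^1 · 273, so s = 1 and d = 273.
x_0 = 37^273 mod 547 = 546.
x_0 = 546 ≡ −1, so 37 is not a witness.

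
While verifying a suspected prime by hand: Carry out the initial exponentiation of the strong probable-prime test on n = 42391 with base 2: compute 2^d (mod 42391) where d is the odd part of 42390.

1

n − 1 = 42390 = 2^1 · 21195, so s = 1 and d = 21195.
Repeated squaring mod 42391: 2^1 ≡ 2, 2^2 ≡ 4, 2^4 ≡ 16, 2^8 ≡ 256, 2^16 ≡ 23145, 2^32 ≡ 38349, 2^64 ≡ 17229, 2^128 ≡ 16659, 2^256 ≡ 30795, 2^512 ≡ 2964, 2^1024 ≡ 10359, 2^2048 ≡ 17260, 2^4096 ≡ 26043, 2^8192 ≡ 24240, 2^16384 ≡ 38340.
21195 = 16384 + 4096 + 512 + 128 + 64 + 8 + 2 + 1, so 2^21195 ≡ 38340·26043·2964·16659·17229·256·4·2 ≡ 1 (mod 42391).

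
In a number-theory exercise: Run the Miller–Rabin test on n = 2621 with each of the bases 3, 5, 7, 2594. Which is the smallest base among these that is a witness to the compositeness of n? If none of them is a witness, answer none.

none

n − 1 = 2620 = 2^2 · 655, so s = 2 and d = 655.
Base 3: x_0 = 3^655 mod 2621 = 2149. x_0 is neither 1 nor 2620, so continue squaring. x_1 = 2149^2 mod 2621 = 2620. x_1 ≡ −1, so 3 is not a witness.
Base 5: x_0 = 5^655 mod 2621 = 1. x_0 = 1, so 5 is not a witness.
Base 7: x_0 = 7^655 mod 2621 = 2149. x_0 is neither 1 nor 2620, so continue squaring. x_1 = 2149^2 mod 2621 = 2620. x_1 ≡ −1, so 7 is not a witness.
Base 2594: x_0 = 2594^655 mod 2621 = 2149. x_0 is neither 1 nor 2620, so continue squaring. x_1 = 2149^2 mod 2621 = 2620. x_1 ≡ −1, so 2594 is not a witness.
No listed base is a witness for 2621.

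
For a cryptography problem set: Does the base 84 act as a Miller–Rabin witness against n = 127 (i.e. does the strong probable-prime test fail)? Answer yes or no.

n − 1 = 126 = 2^1 · 63, so s = 1 and d = 63.
By repeated squaring, 84^63 ≡ 1 (mod 127).
x_0 = 84^63 mod 127 = 1.
x_0 = 1, so 84 is not a witness.

no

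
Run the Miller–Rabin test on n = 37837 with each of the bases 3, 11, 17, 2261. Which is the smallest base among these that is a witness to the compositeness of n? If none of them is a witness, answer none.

3

n − 1 = 37836 = 2^2 · 9459, so s = 2 and d = 9459.
Base 3: x_0 = 3^9459 mod 37837 = 31325. x_0 is neither 1 nor 37836, so continue squaring. x_1 = 31325^2 mod 37837 = 28704. Reached i = s−1 = 1 without hitting −1: 3 is a Miller–Rabin witness and 37837 is composite.
Base 11: x_0 = 11^9459 mod 37837 = 3500. x_0 is neither 1 nor 37836, so continue squaring. x_1 = 3500^2 mod 37837 = 28649. Reached i = s−1 = 1 without hitting −1: 11 is a Miller–Rabin witness and 37837 is composite.
Base 17: x_0 = 17^9459 mod 37837 = 29781. x_0 is neither 1 nor 37836, so continue squaring. x_1 = 29781^2 mod 37837 = 8681. Reached i = s−1 = 1 without hitting −1: 17 is a Miller–Rabin witness and 37837 is composite.
Base 2261: x_0 = 2261^9459 mod 37837 = 17090. x_0 is neither 1 nor 37836, so continue squaring. x_1 = 17090^2 mod 37837 = 4297. Reached i = s−1 = 1 without hitting −1: 2261 is a Miller–Rabin witness and 37837 is composite.
The smallest witness among the given bases is 3.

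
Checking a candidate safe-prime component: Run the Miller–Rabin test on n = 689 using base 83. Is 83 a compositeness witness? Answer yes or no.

n − 1 = 688 = 2^4 · 43, so s = 4 and d = 43.
x_0 = 83^43 mod 689 = 606.
x_0 is neither 1 nor 688, so continue squaring.
x_1 = 606^2 mod 689 = 688.
x_1 ≡ −1, so 83 is not a witness.

no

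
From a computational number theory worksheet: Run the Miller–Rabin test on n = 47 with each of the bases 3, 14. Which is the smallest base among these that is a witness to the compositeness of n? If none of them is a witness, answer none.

none

n − 1 = 46 = 2^1 · 23, so s = 1 and d = 23.
Base 3: x_0 = 3^23 mod 47 = 1. x_0 = 1, so 3 is not a witness.
Base 14: x_0 = 14^23 mod 47 = 1. x_0 = 1, so 14 is not a witness.
No listed base is a witness for 47.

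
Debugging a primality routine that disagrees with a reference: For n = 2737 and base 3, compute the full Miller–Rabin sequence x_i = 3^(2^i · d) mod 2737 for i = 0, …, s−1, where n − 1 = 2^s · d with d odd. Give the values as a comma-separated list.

n − 1 = 2736 = 2^4 · 171, so s = 4 and d = 171.
x_0 = 3^171 mod 2737 = 1350.
x_1 = 1350^2 mod 2737 = 2395.
x_2 = 2395^2 mod 2737 = 2010.
x_3 = 2010^2 mod 2737 = 288.

1350, 2395, 2010, 288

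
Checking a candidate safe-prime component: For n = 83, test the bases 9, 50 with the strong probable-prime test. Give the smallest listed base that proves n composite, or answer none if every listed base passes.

n − 1 = 82 = 2^1 · 41, so s = 1 and d = 41.
Base 9: x_0 = 9^41 mod 83 = 1. x_0 = 1, so 9 is not a witness.
Base 50: x_0 = 50^41 mod 83 = 82. x_0 = 82 ≡ −1, so 50 is not a witness.
No listed base is a witness for 83.

none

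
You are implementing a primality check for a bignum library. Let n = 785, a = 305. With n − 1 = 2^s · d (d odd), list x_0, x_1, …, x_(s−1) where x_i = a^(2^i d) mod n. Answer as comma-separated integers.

n − 1 = 784 = 2^4 · 49, so s = 4 and d = 49.
x_0 = 305^49 mod 785 = 25.
x_1 = 25^2 mod 785 = 625.
x_2 = 625^2 mod 785 = 480.
x_3 = 480^2 mod 785 = 395.

25, 625, 480, 395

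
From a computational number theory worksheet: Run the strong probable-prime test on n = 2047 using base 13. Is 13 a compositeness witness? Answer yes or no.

yes

n − 1 = 2046 = 2^1 · 1023, so s = 1 and d = 1023.
x_0 = 13^1023 mod 2047 = 1703.
x_0 ∉ {1, 2046} and s = 1, so 13 is a Miller–Rabin witness and 2047 is composite.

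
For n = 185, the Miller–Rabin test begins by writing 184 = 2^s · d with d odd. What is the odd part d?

Halving: 184 → 92 → 46 → 23; 23 is odd.
So 184 = 2^3 · 23.

23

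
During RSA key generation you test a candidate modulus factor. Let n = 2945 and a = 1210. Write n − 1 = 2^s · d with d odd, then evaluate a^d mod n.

280

n − 1 = 2944 = 2^7 · 23, so s = 7 and d = 23.
1210^23 mod 2945 = 280.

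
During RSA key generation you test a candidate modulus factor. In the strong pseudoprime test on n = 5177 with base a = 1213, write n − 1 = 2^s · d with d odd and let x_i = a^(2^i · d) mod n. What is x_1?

411

n − 1 = 5176 = 2^3 · 647, so s = 3 and d = 647.
x_0 = 1213^647 mod 5177 = 388.
x_1 = 388^2 mod 5177 = 411.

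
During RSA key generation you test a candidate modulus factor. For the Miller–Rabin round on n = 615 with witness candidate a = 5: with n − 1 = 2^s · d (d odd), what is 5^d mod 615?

n − 1 = 614 = 2^1 · 307, so s = 1 and d = 307.
5^307 mod 615 = 20.

20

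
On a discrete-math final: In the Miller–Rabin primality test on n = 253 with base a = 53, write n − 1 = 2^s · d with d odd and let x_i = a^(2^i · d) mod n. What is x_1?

n − 1 = 252 = 2^2 · 63, so s = 2 and d = 63.
x_0 = 53^63 mod 253 = 80.
x_1 = 80^2 mod 253 = 75.

75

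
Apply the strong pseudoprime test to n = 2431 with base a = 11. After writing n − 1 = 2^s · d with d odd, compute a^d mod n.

473

n − 1 = 2430 = 2^1 · 1215, so s = 1 and d = 1215.
Repeated squaring mod 2431: 11^1 ≡ 11, 11^2 ≡ 121, 11^4 ≡ 55, 11^8 ≡ 594, 11^16 ≡ 341, 11^32 ≡ 2024, 11^64 ≡ 341, 11^128 ≡ 2024, 11^256 ≡ 341, 11^512 ≡ 2024, 11^1024 ≡ 341.
1215 = 1024 + 128 + 32 + 16 + 8 + 4 + 2 + 1, so 11^1215 ≡ 341·2024·2024·341·594·55·121·11 ≡ 473 (mod 2431).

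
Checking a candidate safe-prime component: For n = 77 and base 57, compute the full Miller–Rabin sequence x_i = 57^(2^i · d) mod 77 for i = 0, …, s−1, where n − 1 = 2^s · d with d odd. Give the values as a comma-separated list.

50, 36

n − 1 = 76 = 2^2 · 19, so s = 2 and d = 19.
x_0 = 57^19 mod 77 = 50.
x_1 = 50^2 mod 77 = 36.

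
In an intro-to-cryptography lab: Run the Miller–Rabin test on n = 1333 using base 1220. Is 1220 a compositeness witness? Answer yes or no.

yes

n − 1 = 1332 = 2^2 · 333, so s = 2 and d = 333.
x_0 = 1220^333 mod 1333 = 649.
x_0 is neither 1 nor 1332, so continue squaring.
x_1 = 649^2 mod 1333 = 1306.
Reached i = s−1 = 1 without hitting −1: 1220 is a Miller–Rabin witness and 1333 is composite.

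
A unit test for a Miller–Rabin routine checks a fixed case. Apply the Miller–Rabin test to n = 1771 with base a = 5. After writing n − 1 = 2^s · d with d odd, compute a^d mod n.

n − 1 = 1770 = 2^1 · 885, so s = 1 and d = 885.
Repeated squaring mod 1771: 5^1 ≡ 5, 5^2 ≡ 25, 5^4 ≡ 625, 5^8 ≡ 1005, 5^16 ≡ 555, 5^32 ≡ 1642, 5^64 ≡ 702, 5^128 ≡ 466, 5^256 ≡ 1094, 5^512 ≡ 1411.
885 = 512 + 256 + 64 + 32 + 16 + 4 + 1, so 5^885 ≡ 1411·1094·702·1642·555·625·5 ≡ 342 (mod 1771).

342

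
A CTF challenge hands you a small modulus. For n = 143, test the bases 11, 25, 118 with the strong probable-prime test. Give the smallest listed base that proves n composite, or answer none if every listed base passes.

11

n − 1 = 142 = 2^1 · 71, so s = 1 and d = 71.
Base 11: x_0 = 11^71 mod 143 = 110. x_0 ∉ {1, 142} and s = 1, so 11 is a Miller–Rabin witness and 143 is composite.
Base 25: x_0 = 25^71 mod 143 = 25. x_0 ∉ {1, 142} and s = 1, so 25 is a Miller–Rabin witness and 143 is composite.
Base 118: x_0 = 118^71 mod 143 = 118. x_0 ∉ {1, 142} and s = 1, so 118 is a Miller–Rabin witness and 143 is composite.
The smallest witness among the given bases is 11.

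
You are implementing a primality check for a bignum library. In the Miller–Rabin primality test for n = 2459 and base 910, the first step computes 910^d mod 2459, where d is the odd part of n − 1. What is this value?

n − 1 = 2458 = 2^1 · 1229, so s = 1 and d = 1229.
910^1229 mod 2459 = 2458.

2458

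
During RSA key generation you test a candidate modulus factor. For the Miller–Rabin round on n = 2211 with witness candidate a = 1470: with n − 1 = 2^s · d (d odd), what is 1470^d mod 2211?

1374

n − 1 = 2210 = 2^1 · 1105, so s = 1 and d = 1105.
By repeated squaring, 1470^1105 ≡ 1374 (mod 2211).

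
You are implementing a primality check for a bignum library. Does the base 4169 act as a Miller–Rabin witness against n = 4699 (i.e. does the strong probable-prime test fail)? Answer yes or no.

n − 1 = 4698 = 2^1 · 2349, so s = 1 and d = 2349.
x_0 = 4169^2349 mod 4699 = 4698.
x_0 = 4698 ≡ −1, so 4169 is not a witness.

no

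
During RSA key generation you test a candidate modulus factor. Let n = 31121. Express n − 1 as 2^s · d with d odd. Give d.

1945

Halving: 31120 → 15560 → 7780 → 3890 → 1945; 1945 is odd.
So 31120 = 2^4 · 1945.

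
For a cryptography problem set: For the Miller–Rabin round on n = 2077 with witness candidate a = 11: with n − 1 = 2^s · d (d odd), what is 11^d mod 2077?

1449

n − 1 = 2076 = 2^2 · 519, so s = 2 and d = 519.
11^519 mod 2077 = 1449.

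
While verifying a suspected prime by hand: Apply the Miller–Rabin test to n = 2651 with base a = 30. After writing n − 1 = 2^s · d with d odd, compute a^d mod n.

n − 1 = 2650 = 2^1 · 1325, so s = 1 and d = 1325.
Repeated squaring mod 2651: 30^1 ≡ 30, 30^2 ≡ 900, 30^4 ≡ 1445, 30^8 ≡ 1688, 30^16 ≡ 2170, 30^32 ≡ 724, 30^64 ≡ 1929, 30^128 ≡ 1688, 30^256 ≡ 2170, 30^512 ≡ 724, 30^1024 ≡ 1929.
1325 = 1024 + 256 + 32 + 8 + 4 + 1, so 30^1325 ≡ 1929·2170·724·1688·1445·30 ≡ 934 (mod 2651).

934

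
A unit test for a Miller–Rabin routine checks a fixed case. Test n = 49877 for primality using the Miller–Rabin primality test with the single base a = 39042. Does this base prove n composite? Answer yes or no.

no

n − 1 = 49876 = 2^2 · 12469, so s = 2 and d = 12469.
x_0 = 39042^12469 mod 49877 = 6492.
x_0 is neither 1 nor 49876, so continue squaring.
x_1 = 6492^2 mod 49877 = 49876.
x_1 ≡ −1, so 39042 is not a witness.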